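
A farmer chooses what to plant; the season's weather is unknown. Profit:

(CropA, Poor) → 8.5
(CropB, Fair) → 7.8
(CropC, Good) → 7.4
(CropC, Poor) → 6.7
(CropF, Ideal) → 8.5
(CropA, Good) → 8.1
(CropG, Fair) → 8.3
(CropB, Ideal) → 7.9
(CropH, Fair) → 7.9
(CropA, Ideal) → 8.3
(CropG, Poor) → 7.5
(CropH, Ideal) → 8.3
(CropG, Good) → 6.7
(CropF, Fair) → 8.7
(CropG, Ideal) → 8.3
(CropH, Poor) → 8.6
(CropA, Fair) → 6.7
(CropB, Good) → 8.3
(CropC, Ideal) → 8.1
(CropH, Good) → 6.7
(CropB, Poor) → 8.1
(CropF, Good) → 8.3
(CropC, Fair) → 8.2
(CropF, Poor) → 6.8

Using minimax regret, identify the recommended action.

CropB

Column bests: Poor=8.6, Fair=8.7, Good=8.3, Ideal=8.5.
CropB regrets: 0.5, 0.9, 0.0, 0.6 → max 0.9
CropH regrets: 0.0, 0.8, 1.6, 0.2 → max 1.6
CropA regrets: 0.1, 2.0, 0.2, 0.2 → max 2.0
CropG regrets: 1.1, 0.4, 1.6, 0.2 → max 1.6
CropC regrets: 1.9, 0.5, 0.9, 0.4 → max 1.9
CropF regrets: 1.8, 0.0, 0.0, 0.0 → max 1.8
Smallest max regret = 0.9 → CropB.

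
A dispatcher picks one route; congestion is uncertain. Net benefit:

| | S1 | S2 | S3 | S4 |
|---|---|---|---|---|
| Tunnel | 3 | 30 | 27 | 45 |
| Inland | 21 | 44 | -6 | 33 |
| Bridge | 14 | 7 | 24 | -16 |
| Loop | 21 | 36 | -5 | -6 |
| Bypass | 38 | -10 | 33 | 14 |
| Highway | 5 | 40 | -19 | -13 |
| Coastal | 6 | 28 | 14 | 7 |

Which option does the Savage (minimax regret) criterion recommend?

Column bests: S1=38, S2=44, S3=33, S4=45.
Tunnel regrets: 35, 14, 6, 0 → max 35
Inland regrets: 17, 0, 39, 12 → max 39
Bridge regrets: 24, 37, 9, 61 → max 61
Loop regrets: 17, 8, 38, 51 → max 51
Bypass regrets: 0, 54, 0, 31 → max 54
Highway regrets: 33, 4, 52, 58 → max 58
Coastal regrets: 32, 16, 19, 38 → max 38
Smallest max regret = 35 → Tunnel.

Tunnel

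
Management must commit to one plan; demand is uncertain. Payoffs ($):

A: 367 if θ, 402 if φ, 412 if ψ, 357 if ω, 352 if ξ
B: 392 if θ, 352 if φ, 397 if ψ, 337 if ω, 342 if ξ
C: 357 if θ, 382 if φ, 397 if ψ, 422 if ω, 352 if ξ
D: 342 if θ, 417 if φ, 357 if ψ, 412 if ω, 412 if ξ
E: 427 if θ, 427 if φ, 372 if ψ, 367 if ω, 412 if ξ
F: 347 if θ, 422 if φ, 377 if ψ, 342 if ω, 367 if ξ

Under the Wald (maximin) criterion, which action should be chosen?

E

Row minima: A=352, B=337, C=352, D=342, E=367, F=342
Best worst-case = 367 → E.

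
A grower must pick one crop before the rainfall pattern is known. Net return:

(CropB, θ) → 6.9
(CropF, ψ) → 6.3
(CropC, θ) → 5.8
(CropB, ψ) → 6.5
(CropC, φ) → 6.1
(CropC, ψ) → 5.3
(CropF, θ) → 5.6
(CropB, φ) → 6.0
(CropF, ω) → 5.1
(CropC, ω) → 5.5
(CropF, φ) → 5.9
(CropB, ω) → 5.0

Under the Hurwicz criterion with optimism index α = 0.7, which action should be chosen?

CropB

CropB: 0.7·6.9 + 0.3·5.0 = 6.33
CropC: 0.7·6.1 + 0.3·5.3 = 5.86
CropF: 0.7·6.3 + 0.3·5.1 = 5.94
Highest Hurwicz score = 6.33 → CropB.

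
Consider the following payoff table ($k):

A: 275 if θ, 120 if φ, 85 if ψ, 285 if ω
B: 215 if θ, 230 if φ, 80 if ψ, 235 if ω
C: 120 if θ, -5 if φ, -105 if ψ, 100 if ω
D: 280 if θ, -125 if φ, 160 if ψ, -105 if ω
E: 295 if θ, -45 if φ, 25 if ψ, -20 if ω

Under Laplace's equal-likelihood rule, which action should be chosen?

A

Row averages: A=191.25, B=190, C=27.5, D=52.5, E=63.75
Highest average = 191.25 → A.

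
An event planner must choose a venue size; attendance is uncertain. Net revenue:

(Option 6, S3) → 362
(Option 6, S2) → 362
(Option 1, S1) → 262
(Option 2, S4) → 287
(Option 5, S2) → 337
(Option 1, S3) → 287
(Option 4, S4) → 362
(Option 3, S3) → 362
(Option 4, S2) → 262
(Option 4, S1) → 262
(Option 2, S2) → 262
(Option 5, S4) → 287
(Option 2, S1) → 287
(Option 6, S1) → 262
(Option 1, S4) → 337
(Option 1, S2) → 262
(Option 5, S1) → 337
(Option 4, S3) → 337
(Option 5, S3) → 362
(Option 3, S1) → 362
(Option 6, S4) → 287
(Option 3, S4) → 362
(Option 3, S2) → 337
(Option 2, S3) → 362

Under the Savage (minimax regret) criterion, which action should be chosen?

Option 3

Column bests: S1=362, S2=362, S3=362, S4=362.
Option 1 regrets: 100, 100, 75, 25 → max 100
Option 2 regrets: 75, 100, 0, 75 → max 100
Option 3 regrets: 0, 25, 0, 0 → max 25
Option 4 regrets: 100, 100, 25, 0 → max 100
Option 5 regrets: 25, 25, 0, 75 → max 75
Option 6 regrets: 100, 0, 0, 75 → max 100
Smallest max regret = 25 → Option 3.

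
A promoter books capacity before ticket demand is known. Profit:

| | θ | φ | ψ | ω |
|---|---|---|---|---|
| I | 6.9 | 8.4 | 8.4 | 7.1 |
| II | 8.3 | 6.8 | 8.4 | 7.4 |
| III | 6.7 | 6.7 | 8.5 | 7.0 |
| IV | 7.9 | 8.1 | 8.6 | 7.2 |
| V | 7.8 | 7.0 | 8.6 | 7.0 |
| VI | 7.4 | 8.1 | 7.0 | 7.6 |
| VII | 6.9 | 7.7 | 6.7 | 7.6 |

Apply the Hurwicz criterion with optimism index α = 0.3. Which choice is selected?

IV

I: 0.3·8.4 + 0.7·6.9 = 7.35
II: 0.3·8.4 + 0.7·6.8 = 7.28
III: 0.3·8.5 + 0.7·6.7 = 7.24
IV: 0.3·8.6 + 0.7·7.2 = 7.62
V: 0.3·8.6 + 0.7·7.0 = 7.48
VI: 0.3·8.1 + 0.7·7.0 = 7.33
VII: 0.3·7.7 + 0.7·6.7 = 7
Highest Hurwicz score = 7.62 → IV.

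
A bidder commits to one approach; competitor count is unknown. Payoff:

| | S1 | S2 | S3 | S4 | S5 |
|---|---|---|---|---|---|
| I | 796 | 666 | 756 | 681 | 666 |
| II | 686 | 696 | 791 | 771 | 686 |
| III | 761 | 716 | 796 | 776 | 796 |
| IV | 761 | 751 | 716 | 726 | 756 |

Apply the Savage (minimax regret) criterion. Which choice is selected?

Column bests: S1=796, S2=751, S3=796, S4=776, S5=796.
I regrets: 0, 85, 40, 95, 130 → max 130
II regrets: 110, 55, 5, 5, 110 → max 110
III regrets: 35, 35, 0, 0, 0 → max 35
IV regrets: 35, 0, 80, 50, 40 → max 80
Smallest max regret = 35 → III.

III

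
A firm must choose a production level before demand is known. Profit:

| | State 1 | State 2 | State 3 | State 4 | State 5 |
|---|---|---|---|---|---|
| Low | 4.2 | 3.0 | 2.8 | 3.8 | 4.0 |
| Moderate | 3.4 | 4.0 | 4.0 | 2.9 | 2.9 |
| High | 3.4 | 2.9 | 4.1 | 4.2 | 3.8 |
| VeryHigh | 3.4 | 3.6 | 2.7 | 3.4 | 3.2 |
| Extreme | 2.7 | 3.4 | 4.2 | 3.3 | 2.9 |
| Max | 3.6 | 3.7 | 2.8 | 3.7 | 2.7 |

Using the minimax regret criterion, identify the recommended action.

Column bests: State 1=4.2, State 2=4.0, State 3=4.2, State 4=4.2, State 5=4.0.
Low regrets: 0.0, 1.0, 1.4, 0.4, 0.0 → max 1.4
Moderate regrets: 0.8, 0.0, 0.2, 1.3, 1.1 → max 1.3
High regrets: 0.8, 1.1, 0.1, 0.0, 0.2 → max 1.1
VeryHigh regrets: 0.8, 0.4, 1.5, 0.8, 0.8 → max 1.5
Extreme regrets: 1.5, 0.6, 0.0, 0.9, 1.1 → max 1.5
Max regrets: 0.6, 0.3, 1.4, 0.5, 1.3 → max 1.4
Smallest max regret = 1.1 → High.

High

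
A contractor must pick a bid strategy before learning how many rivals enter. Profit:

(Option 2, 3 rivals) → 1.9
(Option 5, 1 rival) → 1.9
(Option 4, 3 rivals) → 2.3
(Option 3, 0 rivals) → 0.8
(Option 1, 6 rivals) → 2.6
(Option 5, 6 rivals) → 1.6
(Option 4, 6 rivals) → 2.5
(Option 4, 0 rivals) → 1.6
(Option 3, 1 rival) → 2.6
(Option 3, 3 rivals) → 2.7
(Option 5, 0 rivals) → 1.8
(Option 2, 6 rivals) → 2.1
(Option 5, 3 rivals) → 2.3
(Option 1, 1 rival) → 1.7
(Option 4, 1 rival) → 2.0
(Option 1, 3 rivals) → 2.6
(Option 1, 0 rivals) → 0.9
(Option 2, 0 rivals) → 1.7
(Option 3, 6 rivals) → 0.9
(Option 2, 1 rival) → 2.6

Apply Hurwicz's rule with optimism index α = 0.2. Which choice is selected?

Option 1: 0.2·2.6 + 0.8·0.9 = 1.24
Option 2: 0.2·2.6 + 0.8·1.7 = 1.88
Option 3: 0.2·2.7 + 0.8·0.8 = 1.18
Option 4: 0.2·2.5 + 0.8·1.6 = 1.78
Option 5: 0.2·2.3 + 0.8·1.6 = 1.74
Highest Hurwicz score = 1.88 → Option 2.

Option 2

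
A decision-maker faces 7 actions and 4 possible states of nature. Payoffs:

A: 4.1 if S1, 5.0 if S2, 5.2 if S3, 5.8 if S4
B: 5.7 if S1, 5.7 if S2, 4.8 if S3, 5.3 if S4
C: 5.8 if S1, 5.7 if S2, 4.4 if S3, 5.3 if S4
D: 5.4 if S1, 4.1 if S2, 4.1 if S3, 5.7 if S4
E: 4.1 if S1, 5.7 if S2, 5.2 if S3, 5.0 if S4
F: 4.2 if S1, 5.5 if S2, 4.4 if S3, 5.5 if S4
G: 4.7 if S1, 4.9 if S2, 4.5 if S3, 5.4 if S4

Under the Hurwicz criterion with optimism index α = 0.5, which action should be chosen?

A: 0.5·5.8 + 0.5·4.1 = 4.95
B: 0.5·5.7 + 0.5·4.8 = 5.25
C: 0.5·5.8 + 0.5·4.4 = 5.1
D: 0.5·5.7 + 0.5·4.1 = 4.9
E: 0.5·5.7 + 0.5·4.1 = 4.9
F: 0.5·5.5 + 0.5·4.2 = 4.85
G: 0.5·5.4 + 0.5·4.5 = 4.95
Highest Hurwicz score = 5.25 → B.

B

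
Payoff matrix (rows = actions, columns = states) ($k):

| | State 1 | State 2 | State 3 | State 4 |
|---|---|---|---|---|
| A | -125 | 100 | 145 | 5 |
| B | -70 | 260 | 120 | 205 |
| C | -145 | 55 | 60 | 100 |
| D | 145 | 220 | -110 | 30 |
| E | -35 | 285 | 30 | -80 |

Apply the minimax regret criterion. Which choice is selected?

Column bests: State 1=145, State 2=285, State 3=145, State 4=205.
A regrets: 270, 185, 0, 200 → max 270
B regrets: 215, 25, 25, 0 → max 215
C regrets: 290, 230, 85, 105 → max 290
D regrets: 0, 65, 255, 175 → max 255
E regrets: 180, 0, 115, 285 → max 285
Smallest max regret = 215 → B.

B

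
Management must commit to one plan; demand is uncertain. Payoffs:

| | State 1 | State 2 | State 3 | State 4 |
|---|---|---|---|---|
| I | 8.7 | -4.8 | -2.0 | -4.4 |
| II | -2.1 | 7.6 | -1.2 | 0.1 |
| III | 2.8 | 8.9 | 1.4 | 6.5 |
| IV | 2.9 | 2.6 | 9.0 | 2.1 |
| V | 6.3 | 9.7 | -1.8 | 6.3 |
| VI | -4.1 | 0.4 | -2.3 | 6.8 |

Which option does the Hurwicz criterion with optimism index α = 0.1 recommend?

IV

I: 0.1·8.7 + 0.9·(-4.8) = -3.45
II: 0.1·7.6 + 0.9·(-2.1) = -1.13
III: 0.1·8.9 + 0.9·1.4 = 2.15
IV: 0.1·9.0 + 0.9·2.1 = 2.79
V: 0.1·9.7 + 0.9·(-1.8) = -0.65
VI: 0.1·6.8 + 0.9·(-4.1) = -3.01
Highest Hurwicz score = 2.79 → IV.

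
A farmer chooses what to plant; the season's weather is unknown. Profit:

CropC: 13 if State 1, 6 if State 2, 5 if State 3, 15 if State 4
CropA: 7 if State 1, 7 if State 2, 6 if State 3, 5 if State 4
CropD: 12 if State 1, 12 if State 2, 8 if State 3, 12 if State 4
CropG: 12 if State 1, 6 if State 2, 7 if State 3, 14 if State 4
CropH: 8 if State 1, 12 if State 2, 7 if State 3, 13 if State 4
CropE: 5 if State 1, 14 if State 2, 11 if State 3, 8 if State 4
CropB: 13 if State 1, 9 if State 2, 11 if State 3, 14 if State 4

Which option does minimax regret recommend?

Column bests: State 1=13, State 2=14, State 3=11, State 4=15.
CropC regrets: 0, 8, 6, 0 → max 8
CropA regrets: 6, 7, 5, 10 → max 10
CropD regrets: 1, 2, 3, 3 → max 3
CropG regrets: 1, 8, 4, 1 → max 8
CropH regrets: 5, 2, 4, 2 → max 5
CropE regrets: 8, 0, 0, 7 → max 8
CropB regrets: 0, 5, 0, 1 → max 5
Smallest max regret = 3 → CropD.

CropD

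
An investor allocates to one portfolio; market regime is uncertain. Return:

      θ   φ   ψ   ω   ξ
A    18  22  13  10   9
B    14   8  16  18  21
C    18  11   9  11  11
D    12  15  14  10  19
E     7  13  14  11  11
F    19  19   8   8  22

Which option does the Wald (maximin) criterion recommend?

Row minima: A=9, B=8, C=9, D=10, E=7, F=8
Best worst-case = 10 → D.

D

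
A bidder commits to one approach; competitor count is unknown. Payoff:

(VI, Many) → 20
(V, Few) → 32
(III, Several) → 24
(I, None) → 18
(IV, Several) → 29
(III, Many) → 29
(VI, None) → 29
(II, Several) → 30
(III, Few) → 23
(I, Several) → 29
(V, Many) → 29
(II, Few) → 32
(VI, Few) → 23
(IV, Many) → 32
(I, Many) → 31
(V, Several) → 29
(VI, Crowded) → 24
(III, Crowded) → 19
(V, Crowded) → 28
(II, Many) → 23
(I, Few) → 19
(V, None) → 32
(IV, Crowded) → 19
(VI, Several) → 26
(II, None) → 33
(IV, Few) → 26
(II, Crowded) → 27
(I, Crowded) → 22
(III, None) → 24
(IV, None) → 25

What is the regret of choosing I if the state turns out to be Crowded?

Best payoff under Crowded is 28.
Regret = 28 − 22 = 6.

6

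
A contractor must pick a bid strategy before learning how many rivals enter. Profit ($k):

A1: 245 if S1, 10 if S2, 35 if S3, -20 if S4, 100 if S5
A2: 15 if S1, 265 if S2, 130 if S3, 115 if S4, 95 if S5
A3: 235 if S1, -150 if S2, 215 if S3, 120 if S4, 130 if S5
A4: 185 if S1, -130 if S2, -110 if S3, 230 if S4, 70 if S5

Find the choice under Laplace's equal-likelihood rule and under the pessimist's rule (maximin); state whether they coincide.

laplace → A2; maximin → A2 (agree)

Row averages: A1=74, A2=124, A3=110, A4=49
Highest average = 124 → A2.
Row minima: A1=-20, A2=15, A3=-150, A4=-130
Best worst-case = 15 → A2.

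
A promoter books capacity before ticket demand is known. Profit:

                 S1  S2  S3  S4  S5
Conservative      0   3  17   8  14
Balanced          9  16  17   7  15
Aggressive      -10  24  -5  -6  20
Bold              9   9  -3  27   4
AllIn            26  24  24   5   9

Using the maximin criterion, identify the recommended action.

Row minima: Conservative=0, Balanced=7, Aggressive=-10, Bold=-3, AllIn=5
Best worst-case = 7 → Balanced.

Balanced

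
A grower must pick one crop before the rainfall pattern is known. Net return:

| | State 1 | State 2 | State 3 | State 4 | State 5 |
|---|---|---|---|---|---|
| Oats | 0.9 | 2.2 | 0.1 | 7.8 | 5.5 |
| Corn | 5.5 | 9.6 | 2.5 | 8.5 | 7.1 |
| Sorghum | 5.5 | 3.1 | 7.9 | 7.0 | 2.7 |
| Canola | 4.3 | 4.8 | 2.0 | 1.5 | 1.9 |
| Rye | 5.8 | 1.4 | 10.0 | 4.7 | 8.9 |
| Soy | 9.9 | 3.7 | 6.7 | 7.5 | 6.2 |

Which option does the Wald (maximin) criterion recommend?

Row minima: Oats=0.1, Corn=2.5, Sorghum=2.7, Canola=1.5, Rye=1.4, Soy=3.7
Best worst-case = 3.7 → Soy.

Soy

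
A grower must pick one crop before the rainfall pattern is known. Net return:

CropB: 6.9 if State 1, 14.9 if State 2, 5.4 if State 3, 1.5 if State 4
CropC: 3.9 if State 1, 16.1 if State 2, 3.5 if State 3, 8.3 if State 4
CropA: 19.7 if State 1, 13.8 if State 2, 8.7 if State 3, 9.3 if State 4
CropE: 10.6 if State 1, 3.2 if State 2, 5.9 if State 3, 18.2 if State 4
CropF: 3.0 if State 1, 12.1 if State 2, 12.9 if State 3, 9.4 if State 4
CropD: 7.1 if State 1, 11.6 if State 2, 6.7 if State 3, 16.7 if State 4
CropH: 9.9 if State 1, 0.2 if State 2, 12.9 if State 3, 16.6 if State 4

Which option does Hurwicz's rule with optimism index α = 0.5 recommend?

CropB: 0.5·14.9 + 0.5·1.5 = 8.2
CropC: 0.5·16.1 + 0.5·3.5 = 9.8
CropA: 0.5·19.7 + 0.5·8.7 = 14.2
CropE: 0.5·18.2 + 0.5·3.2 = 10.7
CropF: 0.5·12.9 + 0.5·3.0 = 7.95
CropD: 0.5·16.7 + 0.5·6.7 = 11.7
CropH: 0.5·16.6 + 0.5·0.2 = 8.4
Highest Hurwicz score = 14.2 → CropA.

CropA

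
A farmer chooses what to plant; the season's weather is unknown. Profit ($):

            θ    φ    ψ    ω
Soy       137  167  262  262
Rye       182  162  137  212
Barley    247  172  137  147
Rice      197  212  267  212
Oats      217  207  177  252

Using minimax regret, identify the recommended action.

Rice

Column bests: θ=247, φ=212, ψ=267, ω=262.
Soy regrets: 110, 45, 5, 0 → max 110
Rye regrets: 65, 50, 130, 50 → max 130
Barley regrets: 0, 40, 130, 115 → max 130
Rice regrets: 50, 0, 0, 50 → max 50
Oats regrets: 30, 5, 90, 10 → max 90
Smallest max regret = 50 → Rice.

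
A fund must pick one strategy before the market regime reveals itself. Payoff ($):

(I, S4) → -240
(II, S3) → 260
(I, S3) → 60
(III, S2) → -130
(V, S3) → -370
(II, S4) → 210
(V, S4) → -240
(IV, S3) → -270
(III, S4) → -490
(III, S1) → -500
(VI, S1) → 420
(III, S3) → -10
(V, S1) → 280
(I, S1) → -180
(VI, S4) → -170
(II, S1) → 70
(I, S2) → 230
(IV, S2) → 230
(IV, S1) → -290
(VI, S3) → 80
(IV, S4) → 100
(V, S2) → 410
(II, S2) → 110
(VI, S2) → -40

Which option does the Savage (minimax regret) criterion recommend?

II

Column bests: S1=420, S2=410, S3=260, S4=210.
I regrets: 600, 180, 200, 450 → max 600
II regrets: 350, 300, 0, 0 → max 350
III regrets: 920, 540, 270, 700 → max 920
IV regrets: 710, 180, 530, 110 → max 710
V regrets: 140, 0, 630, 450 → max 630
VI regrets: 0, 450, 180, 380 → max 450
Smallest max regret = 350 → II.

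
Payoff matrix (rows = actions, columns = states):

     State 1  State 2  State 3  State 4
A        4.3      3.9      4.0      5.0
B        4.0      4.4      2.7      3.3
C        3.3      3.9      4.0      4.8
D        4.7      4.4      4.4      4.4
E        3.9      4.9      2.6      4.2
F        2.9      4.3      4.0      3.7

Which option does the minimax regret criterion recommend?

D

Column bests: State 1=4.7, State 2=4.9, State 3=4.4, State 4=5.0.
A regrets: 0.4, 1.0, 0.4, 0.0 → max 1.0
B regrets: 0.7, 0.5, 1.7, 1.7 → max 1.7
C regrets: 1.4, 1.0, 0.4, 0.2 → max 1.4
D regrets: 0.0, 0.5, 0.0, 0.6 → max 0.6
E regrets: 0.8, 0.0, 1.8, 0.8 → max 1.8
F regrets: 1.8, 0.6, 0.4, 1.3 → max 1.8
Smallest max regret = 0.6 → D.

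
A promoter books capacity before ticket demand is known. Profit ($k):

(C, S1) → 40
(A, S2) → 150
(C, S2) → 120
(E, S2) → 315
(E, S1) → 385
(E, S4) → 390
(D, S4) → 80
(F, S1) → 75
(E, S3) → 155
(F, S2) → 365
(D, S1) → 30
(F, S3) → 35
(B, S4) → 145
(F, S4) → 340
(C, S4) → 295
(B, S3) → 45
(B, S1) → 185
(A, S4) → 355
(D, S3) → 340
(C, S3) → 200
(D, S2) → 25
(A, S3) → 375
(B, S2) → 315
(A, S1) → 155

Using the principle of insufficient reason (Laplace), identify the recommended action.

E

Row averages: A=258.75, B=172.5, C=163.75, D=118.75, E=311.25, F=203.75
Highest average = 311.25 → E.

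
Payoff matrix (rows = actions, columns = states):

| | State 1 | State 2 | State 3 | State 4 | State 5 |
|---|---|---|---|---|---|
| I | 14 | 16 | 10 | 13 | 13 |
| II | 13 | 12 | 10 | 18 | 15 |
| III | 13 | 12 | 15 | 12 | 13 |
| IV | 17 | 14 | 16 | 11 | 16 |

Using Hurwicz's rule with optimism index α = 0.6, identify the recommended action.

I: 0.6·16 + 0.4·10 = 13.6
II: 0.6·18 + 0.4·10 = 14.8
III: 0.6·15 + 0.4·12 = 13.8
IV: 0.6·17 + 0.4·11 = 14.6
Highest Hurwicz score = 14.8 → II.

II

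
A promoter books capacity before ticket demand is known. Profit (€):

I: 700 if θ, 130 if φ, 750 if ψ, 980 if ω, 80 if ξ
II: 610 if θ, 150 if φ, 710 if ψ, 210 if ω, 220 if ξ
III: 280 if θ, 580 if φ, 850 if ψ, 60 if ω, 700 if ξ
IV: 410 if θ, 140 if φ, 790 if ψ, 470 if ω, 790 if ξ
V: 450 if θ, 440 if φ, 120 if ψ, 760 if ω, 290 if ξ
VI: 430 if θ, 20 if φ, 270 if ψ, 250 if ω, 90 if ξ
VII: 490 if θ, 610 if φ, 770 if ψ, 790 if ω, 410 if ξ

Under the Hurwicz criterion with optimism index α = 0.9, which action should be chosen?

I

I: 0.9·980 + 0.1·80 = 890
II: 0.9·710 + 0.1·150 = 654
III: 0.9·850 + 0.1·60 = 771
IV: 0.9·790 + 0.1·140 = 725
V: 0.9·760 + 0.1·120 = 696
VI: 0.9·430 + 0.1·20 = 389
VII: 0.9·790 + 0.1·410 = 752
Highest Hurwicz score = 890 → I.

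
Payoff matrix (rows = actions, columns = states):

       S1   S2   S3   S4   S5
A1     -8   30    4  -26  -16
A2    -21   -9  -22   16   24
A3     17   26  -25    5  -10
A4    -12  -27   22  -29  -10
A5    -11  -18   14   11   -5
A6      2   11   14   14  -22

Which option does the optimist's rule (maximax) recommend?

A1

Row maxima: A1=30, A2=24, A3=26, A4=22, A5=14, A6=14
Best best-case = 30 → A1.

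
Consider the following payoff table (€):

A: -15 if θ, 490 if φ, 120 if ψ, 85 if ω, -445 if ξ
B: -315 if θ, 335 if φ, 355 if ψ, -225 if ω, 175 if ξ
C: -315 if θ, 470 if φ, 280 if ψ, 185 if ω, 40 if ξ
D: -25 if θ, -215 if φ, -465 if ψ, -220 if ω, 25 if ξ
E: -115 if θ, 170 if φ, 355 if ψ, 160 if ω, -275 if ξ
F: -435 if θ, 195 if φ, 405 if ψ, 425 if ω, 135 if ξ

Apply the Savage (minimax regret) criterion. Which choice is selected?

Column bests: θ=-15, φ=490, ψ=405, ω=425, ξ=175.
A regrets: 0, 0, 285, 340, 620 → max 620
B regrets: 300, 155, 50, 650, 0 → max 650
C regrets: 300, 20, 125, 240, 135 → max 300
D regrets: 10, 705, 870, 645, 150 → max 870
E regrets: 100, 320, 50, 265, 450 → max 450
F regrets: 420, 295, 0, 0, 40 → max 420
Smallest max regret = 300 → C.

C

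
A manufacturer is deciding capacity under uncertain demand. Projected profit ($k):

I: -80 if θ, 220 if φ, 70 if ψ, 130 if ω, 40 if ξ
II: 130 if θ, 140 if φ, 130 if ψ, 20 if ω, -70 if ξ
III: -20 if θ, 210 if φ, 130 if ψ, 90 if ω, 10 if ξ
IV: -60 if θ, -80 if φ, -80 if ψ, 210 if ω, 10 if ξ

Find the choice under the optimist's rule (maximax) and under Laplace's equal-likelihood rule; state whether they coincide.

Row maxima: I=220, II=140, III=210, IV=210
Best best-case = 220 → I.
Row averages: I=76, II=70, III=84, IV=0
Highest average = 84 → III.

maximax → I; laplace → III (disagree)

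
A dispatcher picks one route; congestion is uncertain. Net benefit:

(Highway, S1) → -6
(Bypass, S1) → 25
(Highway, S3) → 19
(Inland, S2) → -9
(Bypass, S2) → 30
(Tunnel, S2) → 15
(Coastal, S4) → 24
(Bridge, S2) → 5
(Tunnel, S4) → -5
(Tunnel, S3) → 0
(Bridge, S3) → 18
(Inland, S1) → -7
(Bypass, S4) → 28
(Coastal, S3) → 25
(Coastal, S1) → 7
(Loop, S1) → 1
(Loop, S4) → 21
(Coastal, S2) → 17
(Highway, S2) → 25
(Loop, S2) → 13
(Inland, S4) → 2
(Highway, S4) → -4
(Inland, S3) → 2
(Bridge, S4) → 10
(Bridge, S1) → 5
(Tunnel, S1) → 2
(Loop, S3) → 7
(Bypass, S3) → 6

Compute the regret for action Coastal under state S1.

18

Best payoff under S1 is 25.
Regret = 25 − 7 = 18.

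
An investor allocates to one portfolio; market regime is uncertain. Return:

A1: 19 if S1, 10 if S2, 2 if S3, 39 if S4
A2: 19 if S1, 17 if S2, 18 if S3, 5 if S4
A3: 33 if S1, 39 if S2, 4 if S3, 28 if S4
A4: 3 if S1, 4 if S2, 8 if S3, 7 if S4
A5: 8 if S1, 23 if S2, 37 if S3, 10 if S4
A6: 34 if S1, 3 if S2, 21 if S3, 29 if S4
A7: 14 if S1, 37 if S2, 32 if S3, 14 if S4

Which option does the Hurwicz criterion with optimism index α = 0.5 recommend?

A1: 0.5·39 + 0.5·2 = 20.5
A2: 0.5·19 + 0.5·5 = 12
A3: 0.5·39 + 0.5·4 = 21.5
A4: 0.5·8 + 0.5·3 = 5.5
A5: 0.5·37 + 0.5·8 = 22.5
A6: 0.5·34 + 0.5·3 = 18.5
A7: 0.5·37 + 0.5·14 = 25.5
Highest Hurwicz score = 25.5 → A7.

A7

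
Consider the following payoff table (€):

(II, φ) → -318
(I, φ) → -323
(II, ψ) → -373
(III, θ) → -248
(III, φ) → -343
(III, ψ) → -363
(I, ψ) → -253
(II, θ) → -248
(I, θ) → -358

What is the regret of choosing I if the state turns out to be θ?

Best payoff under θ is -248.
Regret = -248 − (-358) = 110.

110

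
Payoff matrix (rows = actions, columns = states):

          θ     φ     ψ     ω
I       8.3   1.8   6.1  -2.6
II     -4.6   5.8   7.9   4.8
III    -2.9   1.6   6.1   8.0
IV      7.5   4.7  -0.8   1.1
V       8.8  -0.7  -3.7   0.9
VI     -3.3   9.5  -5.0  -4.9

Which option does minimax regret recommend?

Column bests: θ=8.8, φ=9.5, ψ=7.9, ω=8.0.
I regrets: 0.5, 7.7, 1.8, 10.6 → max 10.6
II regrets: 13.4, 3.7, 0.0, 3.2 → max 13.4
III regrets: 11.7, 7.9, 1.8, 0.0 → max 11.7
IV regrets: 1.3, 4.8, 8.7, 6.9 → max 8.7
V regrets: 0.0, 10.2, 11.6, 7.1 → max 11.6
VI regrets: 12.1, 0.0, 12.9, 12.9 → max 12.9
Smallest max regret = 8.7 → IV.

IV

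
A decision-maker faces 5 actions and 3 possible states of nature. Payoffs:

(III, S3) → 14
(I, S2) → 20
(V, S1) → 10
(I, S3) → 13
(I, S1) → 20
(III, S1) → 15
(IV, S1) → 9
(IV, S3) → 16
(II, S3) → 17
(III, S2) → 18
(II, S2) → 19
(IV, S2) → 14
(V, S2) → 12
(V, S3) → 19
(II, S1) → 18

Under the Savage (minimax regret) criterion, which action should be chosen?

Column bests: S1=20, S2=20, S3=19.
I regrets: 0, 0, 6 → max 6
II regrets: 2, 1, 2 → max 2
III regrets: 5, 2, 5 → max 5
IV regrets: 11, 6, 3 → max 11
V regrets: 10, 8, 0 → max 10
Smallest max regret = 2 → II.

II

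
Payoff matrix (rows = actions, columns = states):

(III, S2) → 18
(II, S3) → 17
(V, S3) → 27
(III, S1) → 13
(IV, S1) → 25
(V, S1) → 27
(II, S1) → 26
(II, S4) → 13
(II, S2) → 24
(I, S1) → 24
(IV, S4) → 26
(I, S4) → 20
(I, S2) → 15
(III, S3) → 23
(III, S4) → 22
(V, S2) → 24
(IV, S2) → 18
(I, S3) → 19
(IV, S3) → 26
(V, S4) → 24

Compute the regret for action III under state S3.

4

Best payoff under S3 is 27.
Regret = 27 − 23 = 4.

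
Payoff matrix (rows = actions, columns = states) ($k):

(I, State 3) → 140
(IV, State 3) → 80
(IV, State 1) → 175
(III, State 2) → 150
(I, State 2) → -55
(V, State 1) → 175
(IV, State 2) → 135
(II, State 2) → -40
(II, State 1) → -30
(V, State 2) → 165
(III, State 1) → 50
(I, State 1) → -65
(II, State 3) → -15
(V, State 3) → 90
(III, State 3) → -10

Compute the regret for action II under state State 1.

Best payoff under State 1 is 175.
Regret = 175 − (-30) = 205.

205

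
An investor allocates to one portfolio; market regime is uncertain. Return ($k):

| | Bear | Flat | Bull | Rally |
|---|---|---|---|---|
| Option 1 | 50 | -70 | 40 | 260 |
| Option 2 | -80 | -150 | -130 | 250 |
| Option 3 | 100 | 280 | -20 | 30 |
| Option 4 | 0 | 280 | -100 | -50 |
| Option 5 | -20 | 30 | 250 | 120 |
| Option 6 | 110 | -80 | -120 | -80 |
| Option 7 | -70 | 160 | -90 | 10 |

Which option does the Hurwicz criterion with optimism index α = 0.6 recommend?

Option 1: 0.6·260 + 0.4·(-70) = 128
Option 2: 0.6·250 + 0.4·(-150) = 90
Option 3: 0.6·280 + 0.4·(-20) = 160
Option 4: 0.6·280 + 0.4·(-100) = 128
Option 5: 0.6·250 + 0.4·(-20) = 142
Option 6: 0.6·110 + 0.4·(-120) = 18
Option 7: 0.6·160 + 0.4·(-90) = 60
Highest Hurwicz score = 160 → Option 3.

Option 3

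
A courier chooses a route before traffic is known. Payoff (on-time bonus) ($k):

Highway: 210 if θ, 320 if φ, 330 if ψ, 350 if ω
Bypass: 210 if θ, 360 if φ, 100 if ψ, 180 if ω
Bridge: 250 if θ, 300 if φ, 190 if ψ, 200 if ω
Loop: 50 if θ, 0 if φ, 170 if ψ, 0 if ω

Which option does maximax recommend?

Bypass

Row maxima: Highway=350, Bypass=360, Bridge=300, Loop=170
Best best-case = 360 → Bypass.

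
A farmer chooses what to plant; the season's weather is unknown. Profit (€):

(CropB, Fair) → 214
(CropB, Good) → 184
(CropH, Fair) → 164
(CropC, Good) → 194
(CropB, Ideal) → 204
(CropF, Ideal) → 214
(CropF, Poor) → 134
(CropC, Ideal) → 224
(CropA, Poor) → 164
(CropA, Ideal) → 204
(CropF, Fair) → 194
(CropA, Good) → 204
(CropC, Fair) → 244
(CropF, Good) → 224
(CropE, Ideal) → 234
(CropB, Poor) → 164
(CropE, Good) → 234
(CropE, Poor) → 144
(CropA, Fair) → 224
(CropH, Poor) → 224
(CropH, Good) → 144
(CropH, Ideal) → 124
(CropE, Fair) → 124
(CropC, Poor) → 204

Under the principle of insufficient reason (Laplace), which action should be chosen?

CropC

Row averages: CropE=184, CropC=216.5, CropB=191.5, CropA=199, CropF=191.5, CropH=164
Highest average = 216.5 → CropC.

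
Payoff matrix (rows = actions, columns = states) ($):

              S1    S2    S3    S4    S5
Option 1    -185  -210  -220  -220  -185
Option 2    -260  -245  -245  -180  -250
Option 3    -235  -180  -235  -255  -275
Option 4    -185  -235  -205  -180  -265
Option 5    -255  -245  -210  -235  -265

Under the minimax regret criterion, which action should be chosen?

Column bests: S1=-185, S2=-180, S3=-205, S4=-180, S5=-185.
Option 1 regrets: 0, 30, 15, 40, 0 → max 40
Option 2 regrets: 75, 65, 40, 0, 65 → max 75
Option 3 regrets: 50, 0, 30, 75, 90 → max 90
Option 4 regrets: 0, 55, 0, 0, 80 → max 80
Option 5 regrets: 70, 65, 5, 55, 80 → max 80
Smallest max regret = 40 → Option 1.

Option 1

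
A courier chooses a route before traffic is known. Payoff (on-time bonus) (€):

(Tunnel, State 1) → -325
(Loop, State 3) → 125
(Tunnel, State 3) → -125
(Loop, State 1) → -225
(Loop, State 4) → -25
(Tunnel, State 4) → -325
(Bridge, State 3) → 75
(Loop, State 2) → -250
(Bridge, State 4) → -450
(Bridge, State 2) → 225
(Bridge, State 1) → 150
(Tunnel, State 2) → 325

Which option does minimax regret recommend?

Bridge

Column bests: State 1=150, State 2=325, State 3=125, State 4=-25.
Loop regrets: 375, 575, 0, 0 → max 575
Tunnel regrets: 475, 0, 250, 300 → max 475
Bridge regrets: 0, 100, 50, 425 → max 425
Smallest max regret = 425 → Bridge.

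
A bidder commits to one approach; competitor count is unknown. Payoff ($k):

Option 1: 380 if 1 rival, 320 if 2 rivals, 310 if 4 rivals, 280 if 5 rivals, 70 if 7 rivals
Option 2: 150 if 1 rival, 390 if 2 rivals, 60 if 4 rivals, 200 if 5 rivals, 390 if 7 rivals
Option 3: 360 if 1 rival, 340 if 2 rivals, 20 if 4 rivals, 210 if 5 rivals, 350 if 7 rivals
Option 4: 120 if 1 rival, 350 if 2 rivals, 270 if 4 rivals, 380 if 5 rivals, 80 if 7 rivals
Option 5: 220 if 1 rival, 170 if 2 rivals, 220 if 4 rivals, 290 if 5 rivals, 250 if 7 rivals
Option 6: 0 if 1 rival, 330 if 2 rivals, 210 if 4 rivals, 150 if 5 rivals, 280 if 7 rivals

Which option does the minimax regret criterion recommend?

Option 5

Column bests: 1 rival=380, 2 rivals=390, 4 rivals=310, 5 rivals=380, 7 rivals=390.
Option 1 regrets: 0, 70, 0, 100, 320 → max 320
Option 2 regrets: 230, 0, 250, 180, 0 → max 250
Option 3 regrets: 20, 50, 290, 170, 40 → max 290
Option 4 regrets: 260, 40, 40, 0, 310 → max 310
Option 5 regrets: 160, 220, 90, 90, 140 → max 220
Option 6 regrets: 380, 60, 100, 230, 110 → max 380
Smallest max regret = 220 → Option 5.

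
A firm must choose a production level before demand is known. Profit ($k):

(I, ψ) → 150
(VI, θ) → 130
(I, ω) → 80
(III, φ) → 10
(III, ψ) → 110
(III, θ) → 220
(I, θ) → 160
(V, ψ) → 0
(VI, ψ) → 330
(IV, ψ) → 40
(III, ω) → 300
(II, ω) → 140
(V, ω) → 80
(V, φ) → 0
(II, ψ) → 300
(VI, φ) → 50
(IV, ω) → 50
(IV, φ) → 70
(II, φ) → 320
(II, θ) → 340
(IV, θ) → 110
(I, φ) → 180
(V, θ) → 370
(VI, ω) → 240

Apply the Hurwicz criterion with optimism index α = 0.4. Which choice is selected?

II

I: 0.4·180 + 0.6·80 = 120
II: 0.4·340 + 0.6·140 = 220
III: 0.4·300 + 0.6·10 = 126
IV: 0.4·110 + 0.6·40 = 68
V: 0.4·370 + 0.6·0 = 148
VI: 0.4·330 + 0.6·50 = 162
Highest Hurwicz score = 220 → II.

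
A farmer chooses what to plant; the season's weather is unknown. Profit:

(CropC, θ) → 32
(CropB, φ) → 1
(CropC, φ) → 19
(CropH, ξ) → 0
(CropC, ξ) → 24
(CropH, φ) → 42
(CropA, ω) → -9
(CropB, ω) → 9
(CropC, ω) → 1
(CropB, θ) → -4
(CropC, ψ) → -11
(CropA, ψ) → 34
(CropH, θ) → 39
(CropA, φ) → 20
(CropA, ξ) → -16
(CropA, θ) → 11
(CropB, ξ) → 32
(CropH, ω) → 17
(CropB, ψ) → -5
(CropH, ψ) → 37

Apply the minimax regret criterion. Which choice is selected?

CropH

Column bests: θ=39, φ=42, ψ=37, ω=17, ξ=32.
CropA regrets: 28, 22, 3, 26, 48 → max 48
CropC regrets: 7, 23, 48, 16, 8 → max 48
CropH regrets: 0, 0, 0, 0, 32 → max 32
CropB regrets: 43, 41, 42, 8, 0 → max 43
Smallest max regret = 32 → CropH.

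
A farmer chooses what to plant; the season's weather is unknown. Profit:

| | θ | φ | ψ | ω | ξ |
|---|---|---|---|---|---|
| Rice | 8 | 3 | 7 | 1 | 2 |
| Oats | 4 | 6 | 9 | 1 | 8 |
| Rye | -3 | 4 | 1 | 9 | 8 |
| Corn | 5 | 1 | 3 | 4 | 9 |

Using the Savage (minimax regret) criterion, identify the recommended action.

Corn

Column bests: θ=8, φ=6, ψ=9, ω=9, ξ=9.
Rice regrets: 0, 3, 2, 8, 7 → max 8
Oats regrets: 4, 0, 0, 8, 1 → max 8
Rye regrets: 11, 2, 8, 0, 1 → max 11
Corn regrets: 3, 5, 6, 5, 0 → max 6
Smallest max regret = 6 → Corn.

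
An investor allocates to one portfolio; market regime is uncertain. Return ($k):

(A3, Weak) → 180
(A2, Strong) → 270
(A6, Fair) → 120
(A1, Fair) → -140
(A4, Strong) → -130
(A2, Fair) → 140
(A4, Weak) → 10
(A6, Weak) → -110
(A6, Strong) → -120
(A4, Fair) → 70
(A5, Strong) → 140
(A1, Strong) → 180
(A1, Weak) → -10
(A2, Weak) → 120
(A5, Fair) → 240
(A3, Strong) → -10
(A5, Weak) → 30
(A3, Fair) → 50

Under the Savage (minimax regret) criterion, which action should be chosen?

A2

Column bests: Weak=180, Fair=240, Strong=270.
A1 regrets: 190, 380, 90 → max 380
A2 regrets: 60, 100, 0 → max 100
A3 regrets: 0, 190, 280 → max 280
A4 regrets: 170, 170, 400 → max 400
A5 regrets: 150, 0, 130 → max 150
A6 regrets: 290, 120, 390 → max 390
Smallest max regret = 100 → A2.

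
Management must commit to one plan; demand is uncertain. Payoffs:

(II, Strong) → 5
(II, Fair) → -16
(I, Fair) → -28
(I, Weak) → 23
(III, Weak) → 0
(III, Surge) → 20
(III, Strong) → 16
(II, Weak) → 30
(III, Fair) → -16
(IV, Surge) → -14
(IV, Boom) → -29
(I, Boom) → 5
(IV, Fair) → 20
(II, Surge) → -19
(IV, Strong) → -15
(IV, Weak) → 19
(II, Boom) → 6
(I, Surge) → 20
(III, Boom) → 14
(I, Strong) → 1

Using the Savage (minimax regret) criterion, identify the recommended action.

Column bests: Weak=30, Fair=20, Strong=16, Boom=14, Surge=20.
I regrets: 7, 48, 15, 9, 0 → max 48
II regrets: 0, 36, 11, 8, 39 → max 39
III regrets: 30, 36, 0, 0, 0 → max 36
IV regrets: 11, 0, 31, 43, 34 → max 43
Smallest max regret = 36 → III.

III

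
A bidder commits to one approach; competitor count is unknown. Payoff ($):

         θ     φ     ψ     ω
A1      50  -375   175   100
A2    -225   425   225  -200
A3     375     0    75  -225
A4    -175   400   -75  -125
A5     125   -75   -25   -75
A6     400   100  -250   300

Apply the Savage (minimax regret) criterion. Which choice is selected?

Column bests: θ=400, φ=425, ψ=225, ω=300.
A1 regrets: 350, 800, 50, 200 → max 800
A2 regrets: 625, 0, 0, 500 → max 625
A3 regrets: 25, 425, 150, 525 → max 525
A4 regrets: 575, 25, 300, 425 → max 575
A5 regrets: 275, 500, 250, 375 → max 500
A6 regrets: 0, 325, 475, 0 → max 475
Smallest max regret = 475 → A6.

A6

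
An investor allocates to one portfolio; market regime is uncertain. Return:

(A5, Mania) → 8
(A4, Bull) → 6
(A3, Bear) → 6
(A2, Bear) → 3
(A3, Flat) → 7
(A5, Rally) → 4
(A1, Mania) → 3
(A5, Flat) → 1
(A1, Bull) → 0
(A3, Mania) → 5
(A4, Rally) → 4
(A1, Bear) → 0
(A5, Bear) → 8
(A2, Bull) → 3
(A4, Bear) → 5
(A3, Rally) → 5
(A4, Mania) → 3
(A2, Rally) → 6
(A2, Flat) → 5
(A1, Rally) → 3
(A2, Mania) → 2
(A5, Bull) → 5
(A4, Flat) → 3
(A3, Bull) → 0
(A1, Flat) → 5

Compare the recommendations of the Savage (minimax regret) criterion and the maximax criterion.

Column bests: Bear=8, Flat=7, Bull=6, Rally=6, Mania=8.
A1 regrets: 8, 2, 6, 3, 5 → max 8
A2 regrets: 5, 2, 3, 0, 6 → max 6
A3 regrets: 2, 0, 6, 1, 3 → max 6
A4 regrets: 3, 4, 0, 2, 5 → max 5
A5 regrets: 0, 6, 1, 2, 0 → max 6
Smallest max regret = 5 → A4.
Row maxima: A1=5, A2=6, A3=7, A4=6, A5=8
Best best-case = 8 → A5.

minimax regret → A4; maximax → A5 (disagree)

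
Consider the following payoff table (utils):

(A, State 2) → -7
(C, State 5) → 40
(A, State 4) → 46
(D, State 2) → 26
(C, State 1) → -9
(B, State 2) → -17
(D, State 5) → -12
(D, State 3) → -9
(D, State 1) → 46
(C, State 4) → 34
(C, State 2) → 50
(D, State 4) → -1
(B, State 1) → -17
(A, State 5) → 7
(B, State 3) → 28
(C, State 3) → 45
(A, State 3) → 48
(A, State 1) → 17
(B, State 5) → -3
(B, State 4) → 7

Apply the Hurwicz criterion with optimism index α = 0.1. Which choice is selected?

A

A: 0.1·48 + 0.9·(-7) = -1.5
B: 0.1·28 + 0.9·(-17) = -12.5
C: 0.1·50 + 0.9·(-9) = -3.1
D: 0.1·46 + 0.9·(-12) = -6.2
Highest Hurwicz score = -1.5 → A.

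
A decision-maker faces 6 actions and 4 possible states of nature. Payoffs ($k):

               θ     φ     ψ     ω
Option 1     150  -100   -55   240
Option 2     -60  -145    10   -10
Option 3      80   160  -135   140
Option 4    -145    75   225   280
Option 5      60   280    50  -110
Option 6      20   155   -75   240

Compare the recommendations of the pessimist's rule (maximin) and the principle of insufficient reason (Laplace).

Row minima: Option 1=-100, Option 2=-145, Option 3=-135, Option 4=-145, Option 5=-110, Option 6=-75
Best worst-case = -75 → Option 6.
Row averages: Option 1=58.75, Option 2=-51.25, Option 3=61.25, Option 4=108.75, Option 5=70, Option 6=85
Highest average = 108.75 → Option 4.

maximin → Option 6; laplace → Option 4 (disagree)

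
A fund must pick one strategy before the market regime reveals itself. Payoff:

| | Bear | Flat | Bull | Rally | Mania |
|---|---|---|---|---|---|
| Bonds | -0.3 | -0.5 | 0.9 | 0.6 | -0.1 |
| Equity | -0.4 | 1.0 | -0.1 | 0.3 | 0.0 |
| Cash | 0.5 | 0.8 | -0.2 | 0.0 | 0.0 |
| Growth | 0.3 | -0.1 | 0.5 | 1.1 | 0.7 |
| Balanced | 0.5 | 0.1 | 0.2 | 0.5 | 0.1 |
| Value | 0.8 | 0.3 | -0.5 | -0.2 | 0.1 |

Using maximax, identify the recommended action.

Growth

Row maxima: Bonds=0.9, Equity=1.0, Cash=0.8, Growth=1.1, Balanced=0.5, Value=0.8
Best best-case = 1.1 → Growth.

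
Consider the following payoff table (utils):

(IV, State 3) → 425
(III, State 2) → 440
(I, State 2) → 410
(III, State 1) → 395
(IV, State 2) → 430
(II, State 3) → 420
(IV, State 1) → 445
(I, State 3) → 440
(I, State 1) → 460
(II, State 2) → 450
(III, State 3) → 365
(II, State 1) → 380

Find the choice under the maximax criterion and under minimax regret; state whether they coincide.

maximax → I; minimax regret → IV (disagree)

Row maxima: I=460, II=450, III=440, IV=445
Best best-case = 460 → I.
Column bests: State 1=460, State 2=450, State 3=440.
I regrets: 0, 40, 0 → max 40
II regrets: 80, 0, 20 → max 80
III regrets: 65, 10, 75 → max 75
IV regrets: 15, 20, 15 → max 20
Smallest max regret = 20 → IV.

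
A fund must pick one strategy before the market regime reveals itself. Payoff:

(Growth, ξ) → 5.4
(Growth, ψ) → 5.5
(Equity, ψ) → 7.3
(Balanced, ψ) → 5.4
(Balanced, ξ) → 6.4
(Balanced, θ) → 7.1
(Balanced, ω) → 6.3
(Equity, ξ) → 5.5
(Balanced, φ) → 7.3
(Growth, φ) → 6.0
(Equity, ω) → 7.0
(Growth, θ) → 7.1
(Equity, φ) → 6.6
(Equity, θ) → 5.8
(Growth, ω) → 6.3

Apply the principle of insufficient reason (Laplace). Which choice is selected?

Row averages: Balanced=6.5, Equity=6.44, Growth=6.06
Highest average = 6.5 → Balanced.

Balanced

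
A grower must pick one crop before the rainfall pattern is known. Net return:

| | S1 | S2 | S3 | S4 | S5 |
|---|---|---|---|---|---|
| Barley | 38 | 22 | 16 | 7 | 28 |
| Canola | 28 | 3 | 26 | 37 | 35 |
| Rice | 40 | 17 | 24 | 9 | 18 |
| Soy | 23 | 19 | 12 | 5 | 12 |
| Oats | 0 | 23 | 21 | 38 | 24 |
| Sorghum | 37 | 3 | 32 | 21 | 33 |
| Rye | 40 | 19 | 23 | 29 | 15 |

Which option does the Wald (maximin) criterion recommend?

Rye

Row minima: Barley=7, Canola=3, Rice=9, Soy=5, Oats=0, Sorghum=3, Rye=15
Best worst-case = 15 → Rye.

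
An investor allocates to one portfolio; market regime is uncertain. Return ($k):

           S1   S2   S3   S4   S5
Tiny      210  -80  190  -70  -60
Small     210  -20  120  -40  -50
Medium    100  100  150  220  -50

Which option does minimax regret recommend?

Column bests: S1=210, S2=100, S3=190, S4=220, S5=-50.
Tiny regrets: 0, 180, 0, 290, 10 → max 290
Small regrets: 0, 120, 70, 260, 0 → max 260
Medium regrets: 110, 0, 40, 0, 0 → max 110
Smallest max regret = 110 → Medium.

Medium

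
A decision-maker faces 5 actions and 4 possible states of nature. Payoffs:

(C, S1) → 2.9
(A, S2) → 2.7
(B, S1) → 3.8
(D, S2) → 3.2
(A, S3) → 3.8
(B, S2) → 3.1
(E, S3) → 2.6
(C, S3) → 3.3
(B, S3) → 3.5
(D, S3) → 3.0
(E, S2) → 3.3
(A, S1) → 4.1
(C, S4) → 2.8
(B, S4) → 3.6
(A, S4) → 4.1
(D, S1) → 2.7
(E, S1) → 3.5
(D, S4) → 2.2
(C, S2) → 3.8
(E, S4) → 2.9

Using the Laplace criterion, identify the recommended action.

Row averages: A=3.675, B=3.5, C=3.2, D=2.775, E=3.075
Highest average = 3.675 → A.

A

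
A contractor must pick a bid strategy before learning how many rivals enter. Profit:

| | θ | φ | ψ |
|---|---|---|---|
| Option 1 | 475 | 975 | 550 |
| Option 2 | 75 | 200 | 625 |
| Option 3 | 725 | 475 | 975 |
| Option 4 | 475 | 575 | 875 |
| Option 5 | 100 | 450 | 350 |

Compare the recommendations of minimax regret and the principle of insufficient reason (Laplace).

Column bests: θ=725, φ=975, ψ=975.
Option 1 regrets: 250, 0, 425 → max 425
Option 2 regrets: 650, 775, 350 → max 775
Option 3 regrets: 0, 500, 0 → max 500
Option 4 regrets: 250, 400, 100 → max 400
Option 5 regrets: 625, 525, 625 → max 625
Smallest max regret = 400 → Option 4.
Row averages: Option 1=2000/3, Option 2=300, Option 3=725, Option 4=1925/3, Option 5=300
Highest average = 725 → Option 3.

minimax regret → Option 4; laplace → Option 3 (disagree)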